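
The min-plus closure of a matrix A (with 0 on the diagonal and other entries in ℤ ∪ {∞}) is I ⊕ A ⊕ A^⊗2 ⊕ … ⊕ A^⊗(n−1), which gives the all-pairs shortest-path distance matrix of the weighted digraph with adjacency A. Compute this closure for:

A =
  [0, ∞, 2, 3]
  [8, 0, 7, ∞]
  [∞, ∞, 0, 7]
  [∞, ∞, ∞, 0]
Closure =
  [0, ∞, 2, 3]
  [8, 0, 7, 11]
  [∞, ∞, 0, 7]
  [∞, ∞, ∞, 0]

This is the Floyd-Warshall all-pairs shortest-path computation. For each intermediate vertex k = 0, 1, …, 3, update dist[i][j] ← min(dist[i][j], dist[i][k] + dist[k][j]). The final matrix gives, for each (i, j), the minimum total weight of any directed path from i to j (possibly empty when i = j).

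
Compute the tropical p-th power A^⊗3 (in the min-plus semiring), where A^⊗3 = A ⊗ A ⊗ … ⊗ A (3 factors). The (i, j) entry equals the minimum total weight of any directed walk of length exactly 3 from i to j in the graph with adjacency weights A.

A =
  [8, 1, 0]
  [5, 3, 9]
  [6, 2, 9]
A^⊗3 =
  [7, 5, 6]
  [11, 7, 8]
  [10, 8, 7]

Each entry (A^⊗3)_ij equals the minimum over all length-3 walks i = v_0 → v_1 → … → v_3 = j of Σ_t A[v_t][v_{t+1}]. For example, for (i, j) = (0, 2) we minimise over 9 possible intermediate vertex sequences; the minimum is 6, attained along the walk 0 → 1 → 0 → 2.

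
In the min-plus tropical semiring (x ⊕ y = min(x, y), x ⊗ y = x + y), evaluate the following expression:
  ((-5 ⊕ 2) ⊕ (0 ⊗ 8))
((-5 ⊕ 2) ⊕ (0 ⊗ 8)) = -5

Expand innermost to outermost. Recall ⊕ takes the minimum of its arguments and ⊗ takes their sum. Working out the expression ((-5 ⊕ 2) ⊕ (0 ⊗ 8)) gives -5.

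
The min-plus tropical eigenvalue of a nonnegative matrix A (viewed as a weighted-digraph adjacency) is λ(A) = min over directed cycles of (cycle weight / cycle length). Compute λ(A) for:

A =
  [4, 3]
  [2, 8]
λ(A) = 5/2

Enumerate directed cycles and compute their means (weight / length). Sample:
  cycle 0 → 0: weight = 4, length = 1, mean = 4/1 ≈ 4.000
  cycle 1 → 1: weight = 8, length = 1, mean = 8/1 ≈ 8.000
  cycle 0 → 1 → 0: weight = 5, length = 2, mean = 5/2 ≈ 2.500
  cycle 1 → 0 → 1: weight = 5, length = 2, mean = 5/2 ≈ 2.500
Minimum mean = 2.500, attained e.g. along the cycle 0 → 1 → 0 with weight 5 and length 2. So λ(A) = 5/2 = 5/2.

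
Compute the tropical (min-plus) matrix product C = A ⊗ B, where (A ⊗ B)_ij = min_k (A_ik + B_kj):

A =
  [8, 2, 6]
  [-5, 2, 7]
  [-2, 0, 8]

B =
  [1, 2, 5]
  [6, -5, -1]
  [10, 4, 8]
A ⊗ B =
  [8, -3, 1]
  [-4, -3, 0]
  [-1, -5, -1]

Apply the min-plus product entry-by-entry:
  C[0][0] = min over k of (A[0][0] + B[0][0] = 8 + 1 = 9, A[0][1] + B[1][0] = 2 + 6 = 8, A[0][2] + B[2][0] = 6 + 10 = 16) = 8 (attained at k = 1)
  C[0][1] = min over k of (A[0][0] + B[0][1] = 8 + 2 = 10, A[0][1] + B[1][1] = 2 + -5 = -3, A[0][2] + B[2][1] = 6 + 4 = 10) = -3 (attained at k = 1)
  C[0][2] = min over k of (A[0][0] + B[0][2] = 8 + 5 = 13, A[0][1] + B[1][2] = 2 + -1 = 1, A[0][2] + B[2][2] = 6 + 8 = 14) = 1 (attained at k = 1)
  C[1][0] = min over k of (A[1][0] + B[0][0] = -5 + 1 = -4, A[1][1] + B[1][0] = 2 + 6 = 8, A[1][2] + B[2][0] = 7 + 10 = 17) = -4 (attained at k = 0)
  C[1][1] = min over k of (A[1][0] + B[0][1] = -5 + 2 = -3, A[1][1] + B[1][1] = 2 + -5 = -3, A[1][2] + B[2][1] = 7 + 4 = 11) = -3 (attained at k = 0)
  C[1][2] = min over k of (A[1][0] + B[0][2] = -5 + 5 = 0, A[1][1] + B[1][2] = 2 + -1 = 1, A[1][2] + B[2][2] = 7 + 8 = 15) = 0 (attained at k = 0)
  C[2][0] = min over k of (A[2][0] + B[0][0] = -2 + 1 = -1, A[2][1] + B[1][0] = 0 + 6 = 6, A[2][2] + B[2][0] = 8 + 10 = 18) = -1 (attained at k = 0)
  C[2][1] = min over k of (A[2][0] + B[0][1] = -2 + 2 = 0, A[2][1] + B[1][1] = 0 + -5 = -5, A[2][2] + B[2][1] = 8 + 4 = 12) = -5 (attained at k = 1)
  C[2][2] = min over k of (A[2][0] + B[0][2] = -2 + 5 = 3, A[2][1] + B[1][2] = 0 + -1 = -1, A[2][2] + B[2][2] = 8 + 8 = 16) = -1 (attained at k = 1)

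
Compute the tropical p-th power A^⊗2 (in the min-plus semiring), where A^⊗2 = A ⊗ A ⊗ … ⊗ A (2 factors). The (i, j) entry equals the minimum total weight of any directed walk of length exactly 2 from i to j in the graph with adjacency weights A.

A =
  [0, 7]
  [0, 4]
A^⊗2 =
  [0, 7]
  [0, 7]

Each entry (A^⊗2)_ij equals the minimum over all length-2 walks i = v_0 → v_1 → … → v_2 = j of Σ_t A[v_t][v_{t+1}]. For example, for (i, j) = (0, 1) we minimise over 2 possible intermediate vertex sequences; the minimum is 7, attained along the walk 0 → 0 → 1.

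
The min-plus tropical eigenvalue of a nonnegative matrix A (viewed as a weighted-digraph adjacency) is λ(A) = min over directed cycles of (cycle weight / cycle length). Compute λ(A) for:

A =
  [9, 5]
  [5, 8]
λ(A) = 5

Enumerate directed cycles and compute their means (weight / length). Sample:
  cycle 0 → 0: weight = 9, length = 1, mean = 9/1 ≈ 9.000
  cycle 1 → 1: weight = 8, length = 1, mean = 8/1 ≈ 8.000
  cycle 0 → 1 → 0: weight = 10, length = 2, mean = 10/2 ≈ 5.000
  cycle 1 → 0 → 1: weight = 10, length = 2, mean = 10/2 ≈ 5.000
Minimum mean = 5.000, attained e.g. along the cycle 0 → 1 → 0 with weight 10 and length 2. So λ(A) = 10/2 = 5.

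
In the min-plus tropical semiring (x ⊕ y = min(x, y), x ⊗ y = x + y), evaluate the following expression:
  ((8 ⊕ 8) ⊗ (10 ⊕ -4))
((8 ⊕ 8) ⊗ (10 ⊕ -4)) = 4

Expand innermost to outermost. Recall ⊕ takes the minimum of its arguments and ⊗ takes their sum. Working out the expression ((8 ⊕ 8) ⊗ (10 ⊕ -4)) gives 4.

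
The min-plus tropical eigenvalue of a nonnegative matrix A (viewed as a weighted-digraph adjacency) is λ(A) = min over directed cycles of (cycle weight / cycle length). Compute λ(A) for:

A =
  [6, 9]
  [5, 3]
λ(A) = 3

Enumerate directed cycles and compute their means (weight / length). Sample:
  cycle 0 → 0: weight = 6, length = 1, mean = 6/1 ≈ 6.000
  cycle 1 → 1: weight = 3, length = 1, mean = 3/1 ≈ 3.000
  cycle 0 → 1 → 0: weight = 14, length = 2, mean = 14/2 ≈ 7.000
  cycle 1 → 0 → 1: weight = 14, length = 2, mean = 14/2 ≈ 7.000
Minimum mean = 3.000, attained e.g. along the cycle 1 → 1 with weight 3 and length 1. So λ(A) = 3/1 = 3.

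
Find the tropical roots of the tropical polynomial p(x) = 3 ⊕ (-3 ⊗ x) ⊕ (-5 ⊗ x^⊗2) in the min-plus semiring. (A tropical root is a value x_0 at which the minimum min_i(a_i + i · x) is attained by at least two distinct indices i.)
Roots: {2, 6}

Each tropical root is a break point of the lower envelope of the lines y = a_i + i · x (there are 3 lines, with slopes 0, 1, ..., 2). Only the lines that attain the minimum somewhere contribute to roots; other lines are dominated. Here the surviving (envelope) indices are i = 2, i = 1, i = 0.
Intersections between consecutive envelope lines give the roots: for adjacent envelope indices i < j the intersection is x = (a_i − a_j) / (j − i). Reading off the sorted break points: {2, 6}.
Verification: at each break x_0, at least two indices attain the minimum of min_i(a_i + i · x_0).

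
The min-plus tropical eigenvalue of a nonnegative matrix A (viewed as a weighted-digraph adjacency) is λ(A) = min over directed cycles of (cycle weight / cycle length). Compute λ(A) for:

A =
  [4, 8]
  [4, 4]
λ(A) = 4

Enumerate directed cycles and compute their means (weight / length). Sample:
  cycle 0 → 0: weight = 4, length = 1, mean = 4/1 ≈ 4.000
  cycle 1 → 1: weight = 4, length = 1, mean = 4/1 ≈ 4.000
  cycle 0 → 1 → 0: weight = 12, length = 2, mean = 12/2 ≈ 6.000
  cycle 1 → 0 → 1: weight = 12, length = 2, mean = 12/2 ≈ 6.000
Minimum mean = 4.000, attained e.g. along the cycle 0 → 0 with weight 4 and length 1. So λ(A) = 4/1 = 4.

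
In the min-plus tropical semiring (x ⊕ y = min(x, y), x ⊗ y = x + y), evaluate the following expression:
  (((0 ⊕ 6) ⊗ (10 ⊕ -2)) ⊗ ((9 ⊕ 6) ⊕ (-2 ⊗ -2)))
(((0 ⊕ 6) ⊗ (10 ⊕ -2)) ⊗ ((9 ⊕ 6) ⊕ (-2 ⊗ -2))) = -6

Expand innermost to outermost. Recall ⊕ takes the minimum of its arguments and ⊗ takes their sum. Working out the expression (((0 ⊕ 6) ⊗ (10 ⊕ -2)) ⊗ ((9 ⊕ 6) ⊕ (-2 ⊗ -2))) gives -6.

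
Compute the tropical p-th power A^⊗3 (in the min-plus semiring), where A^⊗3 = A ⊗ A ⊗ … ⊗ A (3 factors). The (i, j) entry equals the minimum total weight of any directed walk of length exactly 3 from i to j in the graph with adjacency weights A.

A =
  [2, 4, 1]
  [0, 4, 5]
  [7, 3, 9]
A^⊗3 =
  [4, 6, 5]
  [4, 4, 3]
  [5, 7, 4]

Each entry (A^⊗3)_ij equals the minimum over all length-3 walks i = v_0 → v_1 → … → v_3 = j of Σ_t A[v_t][v_{t+1}]. For example, for (i, j) = (0, 2) we minimise over 9 possible intermediate vertex sequences; the minimum is 5, attained along the walk 0 → 0 → 0 → 2.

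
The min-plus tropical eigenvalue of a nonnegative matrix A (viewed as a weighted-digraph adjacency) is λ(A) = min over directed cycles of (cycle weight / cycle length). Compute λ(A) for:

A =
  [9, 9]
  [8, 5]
λ(A) = 5

Enumerate directed cycles and compute their means (weight / length). Sample:
  cycle 0 → 0: weight = 9, length = 1, mean = 9/1 ≈ 9.000
  cycle 1 → 1: weight = 5, length = 1, mean = 5/1 ≈ 5.000
  cycle 0 → 1 → 0: weight = 17, length = 2, mean = 17/2 ≈ 8.500
  cycle 1 → 0 → 1: weight = 17, length = 2, mean = 17/2 ≈ 8.500
Minimum mean = 5.000, attained e.g. along the cycle 1 → 1 with weight 5 and length 1. So λ(A) = 5/1 = 5.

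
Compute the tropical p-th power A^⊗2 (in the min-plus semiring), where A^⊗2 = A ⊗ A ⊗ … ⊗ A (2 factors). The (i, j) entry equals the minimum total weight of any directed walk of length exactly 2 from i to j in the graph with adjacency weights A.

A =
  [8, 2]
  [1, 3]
A^⊗2 =
  [3, 5]
  [4, 3]

Each entry (A^⊗2)_ij equals the minimum over all length-2 walks i = v_0 → v_1 → … → v_2 = j of Σ_t A[v_t][v_{t+1}]. For example, for (i, j) = (0, 1) we minimise over 2 possible intermediate vertex sequences; the minimum is 5, attained along the walk 0 → 1 → 1.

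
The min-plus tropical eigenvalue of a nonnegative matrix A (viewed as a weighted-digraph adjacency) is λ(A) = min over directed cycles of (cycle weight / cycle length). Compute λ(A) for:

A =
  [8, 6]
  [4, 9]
λ(A) = 5

Enumerate directed cycles and compute their means (weight / length). Sample:
  cycle 0 → 0: weight = 8, length = 1, mean = 8/1 ≈ 8.000
  cycle 1 → 1: weight = 9, length = 1, mean = 9/1 ≈ 9.000
  cycle 0 → 1 → 0: weight = 10, length = 2, mean = 10/2 ≈ 5.000
  cycle 1 → 0 → 1: weight = 10, length = 2, mean = 10/2 ≈ 5.000
Minimum mean = 5.000, attained e.g. along the cycle 0 → 1 → 0 with weight 10 and length 2. So λ(A) = 10/2 = 5.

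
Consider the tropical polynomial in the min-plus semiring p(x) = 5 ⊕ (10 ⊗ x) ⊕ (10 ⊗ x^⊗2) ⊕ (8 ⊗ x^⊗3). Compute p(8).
p(8) = 5

A tropical monomial a ⊗ x^⊗i evaluates to a + i · x. Evaluating each term at x = 8:
  Term 0 contributes 5 + 0 · 8 = 5
  Term 1 contributes 10 + 1 · 8 = 18
  Term 2 contributes 10 + 2 · 8 = 26
  Term 3 contributes 8 + 3 · 8 = 32
p(8) = ⊕ of these = min[5, 18, 26, 32] = 5.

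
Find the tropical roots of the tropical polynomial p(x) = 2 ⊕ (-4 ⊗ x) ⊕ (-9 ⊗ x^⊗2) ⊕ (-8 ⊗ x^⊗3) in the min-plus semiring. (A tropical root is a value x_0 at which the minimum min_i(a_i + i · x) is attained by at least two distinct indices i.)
Roots: {-1, 5, 6}

Each tropical root is a break point of the lower envelope of the lines y = a_i + i · x (there are 4 lines, with slopes 0, 1, ..., 3). Only the lines that attain the minimum somewhere contribute to roots; other lines are dominated. Here the surviving (envelope) indices are i = 3, i = 2, i = 1, i = 0.
Intersections between consecutive envelope lines give the roots: for adjacent envelope indices i < j the intersection is x = (a_i − a_j) / (j − i). Reading off the sorted break points: {-1, 5, 6}.
Verification: at each break x_0, at least two indices attain the minimum of min_i(a_i + i · x_0).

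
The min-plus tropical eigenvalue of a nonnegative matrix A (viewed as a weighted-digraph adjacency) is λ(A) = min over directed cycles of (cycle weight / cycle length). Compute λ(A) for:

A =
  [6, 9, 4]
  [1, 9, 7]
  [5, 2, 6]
λ(A) = 7/3

Enumerate directed cycles and compute their means (weight / length). Sample:
  cycle 0 → 0: weight = 6, length = 1, mean = 6/1 ≈ 6.000
  cycle 1 → 1: weight = 9, length = 1, mean = 9/1 ≈ 9.000
  cycle 2 → 2: weight = 6, length = 1, mean = 6/1 ≈ 6.000
  cycle 0 → 1 → 0: weight = 10, length = 2, mean = 10/2 ≈ 5.000
  cycle 0 → 2 → 0: weight = 9, length = 2, mean = 9/2 ≈ 4.500
  cycle 1 → 0 → 1: weight = 10, length = 2, mean = 10/2 ≈ 5.000
Minimum mean = 2.333, attained e.g. along the cycle 0 → 2 → 1 → 0 with weight 7 and length 3. So λ(A) = 7/3 = 7/3.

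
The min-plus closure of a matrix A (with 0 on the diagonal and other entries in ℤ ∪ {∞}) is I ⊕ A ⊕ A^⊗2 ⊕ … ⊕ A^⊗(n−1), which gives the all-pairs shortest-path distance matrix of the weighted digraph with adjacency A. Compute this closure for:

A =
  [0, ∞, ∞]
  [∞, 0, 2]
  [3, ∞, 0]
Closure =
  [0, ∞, ∞]
  [5, 0, 2]
  [3, ∞, 0]

This is the Floyd-Warshall all-pairs shortest-path computation. For each intermediate vertex k = 0, 1, …, 2, update dist[i][j] ← min(dist[i][j], dist[i][k] + dist[k][j]). The final matrix gives, for each (i, j), the minimum total weight of any directed path from i to j (possibly empty when i = j).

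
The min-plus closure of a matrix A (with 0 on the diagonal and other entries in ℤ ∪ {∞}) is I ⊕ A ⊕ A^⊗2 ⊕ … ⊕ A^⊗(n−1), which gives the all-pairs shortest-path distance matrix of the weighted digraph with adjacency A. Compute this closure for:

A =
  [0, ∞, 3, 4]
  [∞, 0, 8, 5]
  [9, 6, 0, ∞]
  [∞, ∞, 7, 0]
Closure =
  [0, 9, 3, 4]
  [17, 0, 8, 5]
  [9, 6, 0, 11]
  [16, 13, 7, 0]

This is the Floyd-Warshall all-pairs shortest-path computation. For each intermediate vertex k = 0, 1, …, 3, update dist[i][j] ← min(dist[i][j], dist[i][k] + dist[k][j]). The final matrix gives, for each (i, j), the minimum total weight of any directed path from i to j (possibly empty when i = j).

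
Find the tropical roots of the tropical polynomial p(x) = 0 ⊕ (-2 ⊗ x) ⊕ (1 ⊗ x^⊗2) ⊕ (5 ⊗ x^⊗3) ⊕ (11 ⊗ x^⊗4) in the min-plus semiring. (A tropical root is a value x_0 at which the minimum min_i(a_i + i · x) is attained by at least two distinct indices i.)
Roots: {-6, -4, -3, 2}

Each tropical root is a break point of the lower envelope of the lines y = a_i + i · x (there are 5 lines, with slopes 0, 1, ..., 4). Only the lines that attain the minimum somewhere contribute to roots; other lines are dominated. Here the surviving (envelope) indices are i = 4, i = 3, i = 2, i = 1, i = 0.
Intersections between consecutive envelope lines give the roots: for adjacent envelope indices i < j the intersection is x = (a_i − a_j) / (j − i). Reading off the sorted break points: {-6, -4, -3, 2}.
Verification: at each break x_0, at least two indices attain the minimum of min_i(a_i + i · x_0).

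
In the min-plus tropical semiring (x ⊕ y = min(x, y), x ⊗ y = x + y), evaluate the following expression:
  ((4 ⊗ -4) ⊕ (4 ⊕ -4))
((4 ⊗ -4) ⊕ (4 ⊕ -4)) = -4

Expand innermost to outermost. Recall ⊕ takes the minimum of its arguments and ⊗ takes their sum. Working out the expression ((4 ⊗ -4) ⊕ (4 ⊕ -4)) gives -4.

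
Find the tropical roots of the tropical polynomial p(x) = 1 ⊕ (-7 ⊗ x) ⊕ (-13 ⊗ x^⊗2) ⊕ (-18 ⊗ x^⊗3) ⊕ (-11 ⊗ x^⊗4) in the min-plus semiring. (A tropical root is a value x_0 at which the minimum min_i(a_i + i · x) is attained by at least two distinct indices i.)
Roots: {-7, 5, 6, 8}

Each tropical root is a break point of the lower envelope of the lines y = a_i + i · x (there are 5 lines, with slopes 0, 1, ..., 4). Only the lines that attain the minimum somewhere contribute to roots; other lines are dominated. Here the surviving (envelope) indices are i = 4, i = 3, i = 2, i = 1, i = 0.
Intersections between consecutive envelope lines give the roots: for adjacent envelope indices i < j the intersection is x = (a_i − a_j) / (j − i). Reading off the sorted break points: {-7, 5, 6, 8}.
Verification: at each break x_0, at least two indices attain the minimum of min_i(a_i + i · x_0).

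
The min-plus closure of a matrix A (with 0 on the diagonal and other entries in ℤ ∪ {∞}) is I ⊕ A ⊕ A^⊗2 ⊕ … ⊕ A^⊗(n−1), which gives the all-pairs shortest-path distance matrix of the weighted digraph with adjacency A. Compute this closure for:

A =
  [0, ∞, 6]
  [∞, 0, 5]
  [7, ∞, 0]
Closure =
  [0, ∞, 6]
  [12, 0, 5]
  [7, ∞, 0]

This is the Floyd-Warshall all-pairs shortest-path computation. For each intermediate vertex k = 0, 1, …, 2, update dist[i][j] ← min(dist[i][j], dist[i][k] + dist[k][j]). The final matrix gives, for each (i, j), the minimum total weight of any directed path from i to j (possibly empty when i = j).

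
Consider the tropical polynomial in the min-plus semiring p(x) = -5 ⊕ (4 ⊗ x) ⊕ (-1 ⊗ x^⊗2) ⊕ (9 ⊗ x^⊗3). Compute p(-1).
p(-1) = -5

A tropical monomial a ⊗ x^⊗i evaluates to a + i · x. Evaluating each term at x = -1:
  Term 0 contributes -5 + 0 · -1 = -5
  Term 1 contributes 4 + 1 · -1 = 3
  Term 2 contributes -1 + 2 · -1 = -3
  Term 3 contributes 9 + 3 · -1 = 6
p(-1) = ⊕ of these = min[-5, 3, -3, 6] = -5.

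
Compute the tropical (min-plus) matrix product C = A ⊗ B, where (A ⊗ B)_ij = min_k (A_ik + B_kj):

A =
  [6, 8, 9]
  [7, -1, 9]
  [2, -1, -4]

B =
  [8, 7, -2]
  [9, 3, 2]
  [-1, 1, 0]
A ⊗ B =
  [8, 10, 4]
  [8, 2, 1]
  [-5, -3, -4]

Apply the min-plus product entry-by-entry:
  C[0][0] = min over k of (A[0][0] + B[0][0] = 6 + 8 = 14, A[0][1] + B[1][0] = 8 + 9 = 17, A[0][2] + B[2][0] = 9 + -1 = 8) = 8 (attained at k = 2)
  C[0][1] = min over k of (A[0][0] + B[0][1] = 6 + 7 = 13, A[0][1] + B[1][1] = 8 + 3 = 11, A[0][2] + B[2][1] = 9 + 1 = 10) = 10 (attained at k = 2)
  C[0][2] = min over k of (A[0][0] + B[0][2] = 6 + -2 = 4, A[0][1] + B[1][2] = 8 + 2 = 10, A[0][2] + B[2][2] = 9 + 0 = 9) = 4 (attained at k = 0)
  C[1][0] = min over k of (A[1][0] + B[0][0] = 7 + 8 = 15, A[1][1] + B[1][0] = -1 + 9 = 8, A[1][2] + B[2][0] = 9 + -1 = 8) = 8 (attained at k = 1)
  C[1][1] = min over k of (A[1][0] + B[0][1] = 7 + 7 = 14, A[1][1] + B[1][1] = -1 + 3 = 2, A[1][2] + B[2][1] = 9 + 1 = 10) = 2 (attained at k = 1)
  C[1][2] = min over k of (A[1][0] + B[0][2] = 7 + -2 = 5, A[1][1] + B[1][2] = -1 + 2 = 1, A[1][2] + B[2][2] = 9 + 0 = 9) = 1 (attained at k = 1)
  C[2][0] = min over k of (A[2][0] + B[0][0] = 2 + 8 = 10, A[2][1] + B[1][0] = -1 + 9 = 8, A[2][2] + B[2][0] = -4 + -1 = -5) = -5 (attained at k = 2)
  C[2][1] = min over k of (A[2][0] + B[0][1] = 2 + 7 = 9, A[2][1] + B[1][1] = -1 + 3 = 2, A[2][2] + B[2][1] = -4 + 1 = -3) = -3 (attained at k = 2)
  C[2][2] = min over k of (A[2][0] + B[0][2] = 2 + -2 = 0, A[2][1] + B[1][2] = -1 + 2 = 1, A[2][2] + B[2][2] = -4 + 0 = -4) = -4 (attained at k = 2)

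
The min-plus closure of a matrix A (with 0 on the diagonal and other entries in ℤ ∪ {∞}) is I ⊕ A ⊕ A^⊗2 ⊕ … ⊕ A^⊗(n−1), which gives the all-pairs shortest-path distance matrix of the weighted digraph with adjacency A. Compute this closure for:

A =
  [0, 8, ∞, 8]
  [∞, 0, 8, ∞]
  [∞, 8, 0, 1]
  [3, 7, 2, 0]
Closure =
  [0, 8, 10, 8]
  [12, 0, 8, 9]
  [4, 8, 0, 1]
  [3, 7, 2, 0]

This is the Floyd-Warshall all-pairs shortest-path computation. For each intermediate vertex k = 0, 1, …, 3, update dist[i][j] ← min(dist[i][j], dist[i][k] + dist[k][j]). The final matrix gives, for each (i, j), the minimum total weight of any directed path from i to j (possibly empty when i = j).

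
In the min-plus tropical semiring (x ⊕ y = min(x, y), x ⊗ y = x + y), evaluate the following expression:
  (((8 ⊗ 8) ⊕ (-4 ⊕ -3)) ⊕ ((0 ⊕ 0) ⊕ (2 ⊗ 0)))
(((8 ⊗ 8) ⊕ (-4 ⊕ -3)) ⊕ ((0 ⊕ 0) ⊕ (2 ⊗ 0))) = -4

Expand innermost to outermost. Recall ⊕ takes the minimum of its arguments and ⊗ takes their sum. Working out the expression (((8 ⊗ 8) ⊕ (-4 ⊕ -3)) ⊕ ((0 ⊕ 0) ⊕ (2 ⊗ 0))) gives -4.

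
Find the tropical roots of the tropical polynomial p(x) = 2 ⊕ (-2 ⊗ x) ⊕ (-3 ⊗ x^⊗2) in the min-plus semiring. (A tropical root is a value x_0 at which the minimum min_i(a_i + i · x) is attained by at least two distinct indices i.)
Roots: {1, 4}

Each tropical root is a break point of the lower envelope of the lines y = a_i + i · x (there are 3 lines, with slopes 0, 1, ..., 2). Only the lines that attain the minimum somewhere contribute to roots; other lines are dominated. Here the surviving (envelope) indices are i = 2, i = 1, i = 0.
Intersections between consecutive envelope lines give the roots: for adjacent envelope indices i < j the intersection is x = (a_i − a_j) / (j − i). Reading off the sorted break points: {1, 4}.
Verification: at each break x_0, at least two indices attain the minimum of min_i(a_i + i · x_0).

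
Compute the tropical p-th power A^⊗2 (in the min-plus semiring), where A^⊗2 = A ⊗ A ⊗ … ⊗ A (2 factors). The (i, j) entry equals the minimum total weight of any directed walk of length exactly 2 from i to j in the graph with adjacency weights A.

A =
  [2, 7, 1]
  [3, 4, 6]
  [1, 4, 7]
A^⊗2 =
  [2, 5, 3]
  [5, 8, 4]
  [3, 8, 2]

Each entry (A^⊗2)_ij equals the minimum over all length-2 walks i = v_0 → v_1 → … → v_2 = j of Σ_t A[v_t][v_{t+1}]. For example, for (i, j) = (0, 2) we minimise over 3 possible intermediate vertex sequences; the minimum is 3, attained along the walk 0 → 0 → 2.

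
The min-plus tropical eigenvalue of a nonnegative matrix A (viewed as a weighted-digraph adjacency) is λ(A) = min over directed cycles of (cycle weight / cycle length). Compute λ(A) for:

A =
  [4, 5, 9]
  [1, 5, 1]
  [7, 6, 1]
λ(A) = 1

Enumerate directed cycles and compute their means (weight / length). Sample:
  cycle 0 → 0: weight = 4, length = 1, mean = 4/1 ≈ 4.000
  cycle 1 → 1: weight = 5, length = 1, mean = 5/1 ≈ 5.000
  cycle 2 → 2: weight = 1, length = 1, mean = 1/1 ≈ 1.000
  cycle 0 → 1 → 0: weight = 6, length = 2, mean = 6/2 ≈ 3.000
  cycle 0 → 2 → 0: weight = 16, length = 2, mean = 16/2 ≈ 8.000
  cycle 1 → 0 → 1: weight = 6, length = 2, mean = 6/2 ≈ 3.000
Minimum mean = 1.000, attained e.g. along the cycle 2 → 2 with weight 1 and length 1. So λ(A) = 1/1 = 1.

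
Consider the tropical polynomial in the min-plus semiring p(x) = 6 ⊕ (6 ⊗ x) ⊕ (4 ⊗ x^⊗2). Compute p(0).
p(0) = 4

A tropical monomial a ⊗ x^⊗i evaluates to a + i · x. Evaluating each term at x = 0:
  Term 0 contributes 6 + 0 · 0 = 6
  Term 1 contributes 6 + 1 · 0 = 6
  Term 2 contributes 4 + 2 · 0 = 4
p(0) = ⊕ of these = min[6, 6, 4] = 4.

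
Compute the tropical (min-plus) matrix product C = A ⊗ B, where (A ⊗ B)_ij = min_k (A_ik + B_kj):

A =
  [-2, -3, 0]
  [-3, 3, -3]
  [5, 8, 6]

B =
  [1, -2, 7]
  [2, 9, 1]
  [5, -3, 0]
A ⊗ B =
  [-1, -4, -2]
  [-2, -6, -3]
  [6, 3, 6]

Apply the min-plus product entry-by-entry:
  C[0][0] = min over k of (A[0][0] + B[0][0] = -2 + 1 = -1, A[0][1] + B[1][0] = -3 + 2 = -1, A[0][2] + B[2][0] = 0 + 5 = 5) = -1 (attained at k = 0)
  C[0][1] = min over k of (A[0][0] + B[0][1] = -2 + -2 = -4, A[0][1] + B[1][1] = -3 + 9 = 6, A[0][2] + B[2][1] = 0 + -3 = -3) = -4 (attained at k = 0)
  C[0][2] = min over k of (A[0][0] + B[0][2] = -2 + 7 = 5, A[0][1] + B[1][2] = -3 + 1 = -2, A[0][2] + B[2][2] = 0 + 0 = 0) = -2 (attained at k = 1)
  C[1][0] = min over k of (A[1][0] + B[0][0] = -3 + 1 = -2, A[1][1] + B[1][0] = 3 + 2 = 5, A[1][2] + B[2][0] = -3 + 5 = 2) = -2 (attained at k = 0)
  C[1][1] = min over k of (A[1][0] + B[0][1] = -3 + -2 = -5, A[1][1] + B[1][1] = 3 + 9 = 12, A[1][2] + B[2][1] = -3 + -3 = -6) = -6 (attained at k = 2)
  C[1][2] = min over k of (A[1][0] + B[0][2] = -3 + 7 = 4, A[1][1] + B[1][2] = 3 + 1 = 4, A[1][2] + B[2][2] = -3 + 0 = -3) = -3 (attained at k = 2)
  C[2][0] = min over k of (A[2][0] + B[0][0] = 5 + 1 = 6, A[2][1] + B[1][0] = 8 + 2 = 10, A[2][2] + B[2][0] = 6 + 5 = 11) = 6 (attained at k = 0)
  C[2][1] = min over k of (A[2][0] + B[0][1] = 5 + -2 = 3, A[2][1] + B[1][1] = 8 + 9 = 17, A[2][2] + B[2][1] = 6 + -3 = 3) = 3 (attained at k = 0)
  C[2][2] = min over k of (A[2][0] + B[0][2] = 5 + 7 = 12, A[2][1] + B[1][2] = 8 + 1 = 9, A[2][2] + B[2][2] = 6 + 0 = 6) = 6 (attained at k = 2)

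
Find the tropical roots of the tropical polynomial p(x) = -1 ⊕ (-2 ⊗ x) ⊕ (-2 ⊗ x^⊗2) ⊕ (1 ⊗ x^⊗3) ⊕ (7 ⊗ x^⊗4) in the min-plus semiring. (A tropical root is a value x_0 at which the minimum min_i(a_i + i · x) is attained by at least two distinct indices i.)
Roots: {-6, -3, 0, 1}

Each tropical root is a break point of the lower envelope of the lines y = a_i + i · x (there are 5 lines, with slopes 0, 1, ..., 4). Only the lines that attain the minimum somewhere contribute to roots; other lines are dominated. Here the surviving (envelope) indices are i = 4, i = 3, i = 2, i = 1, i = 0.
Intersections between consecutive envelope lines give the roots: for adjacent envelope indices i < j the intersection is x = (a_i − a_j) / (j − i). Reading off the sorted break points: {-6, -3, 0, 1}.
Verification: at each break x_0, at least two indices attain the minimum of min_i(a_i + i · x_0).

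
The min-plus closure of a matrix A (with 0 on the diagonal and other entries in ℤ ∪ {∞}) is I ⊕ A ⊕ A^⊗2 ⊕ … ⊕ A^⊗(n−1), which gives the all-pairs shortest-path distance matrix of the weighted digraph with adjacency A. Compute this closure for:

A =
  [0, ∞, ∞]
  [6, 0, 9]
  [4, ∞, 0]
Closure =
  [0, ∞, ∞]
  [6, 0, 9]
  [4, ∞, 0]

This is the Floyd-Warshall all-pairs shortest-path computation. For each intermediate vertex k = 0, 1, …, 2, update dist[i][j] ← min(dist[i][j], dist[i][k] + dist[k][j]). The final matrix gives, for each (i, j), the minimum total weight of any directed path from i to j (possibly empty when i = j).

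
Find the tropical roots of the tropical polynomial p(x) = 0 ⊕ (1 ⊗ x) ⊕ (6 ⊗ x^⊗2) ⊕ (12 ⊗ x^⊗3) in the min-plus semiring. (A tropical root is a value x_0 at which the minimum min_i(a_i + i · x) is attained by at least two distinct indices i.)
Roots: {-6, -5, -1}

Each tropical root is a break point of the lower envelope of the lines y = a_i + i · x (there are 4 lines, with slopes 0, 1, ..., 3). Only the lines that attain the minimum somewhere contribute to roots; other lines are dominated. Here the surviving (envelope) indices are i = 3, i = 2, i = 1, i = 0.
Intersections between consecutive envelope lines give the roots: for adjacent envelope indices i < j the intersection is x = (a_i − a_j) / (j − i). Reading off the sorted break points: {-6, -5, -1}.
Verification: at each break x_0, at least two indices attain the minimum of min_i(a_i + i · x_0).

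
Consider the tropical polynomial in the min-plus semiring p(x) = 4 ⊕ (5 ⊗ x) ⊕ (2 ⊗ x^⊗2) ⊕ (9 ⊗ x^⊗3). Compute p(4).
p(4) = 4

A tropical monomial a ⊗ x^⊗i evaluates to a + i · x. Evaluating each term at x = 4:
  Term 0 contributes 4 + 0 · 4 = 4
  Term 1 contributes 5 + 1 · 4 = 9
  Term 2 contributes 2 + 2 · 4 = 10
  Term 3 contributes 9 + 3 · 4 = 21
p(4) = ⊕ of these = min[4, 9, 10, 21] = 4.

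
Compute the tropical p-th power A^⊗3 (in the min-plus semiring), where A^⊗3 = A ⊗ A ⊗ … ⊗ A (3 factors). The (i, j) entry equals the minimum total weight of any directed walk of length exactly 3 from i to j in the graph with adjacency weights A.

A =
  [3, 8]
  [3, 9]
A^⊗3 =
  [9, 14]
  [9, 14]

Each entry (A^⊗3)_ij equals the minimum over all length-3 walks i = v_0 → v_1 → … → v_3 = j of Σ_t A[v_t][v_{t+1}]. For example, for (i, j) = (0, 1) we minimise over 4 possible intermediate vertex sequences; the minimum is 14, attained along the walk 0 → 0 → 0 → 1.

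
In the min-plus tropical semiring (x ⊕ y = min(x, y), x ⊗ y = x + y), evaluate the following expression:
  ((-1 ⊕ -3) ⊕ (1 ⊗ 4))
((-1 ⊕ -3) ⊕ (1 ⊗ 4)) = -3

Expand innermost to outermost. Recall ⊕ takes the minimum of its arguments and ⊗ takes their sum. Working out the expression ((-1 ⊕ -3) ⊕ (1 ⊗ 4)) gives -3.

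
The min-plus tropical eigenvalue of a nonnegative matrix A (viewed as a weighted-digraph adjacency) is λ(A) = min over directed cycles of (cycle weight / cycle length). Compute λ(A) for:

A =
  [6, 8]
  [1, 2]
λ(A) = 2

Enumerate directed cycles and compute their means (weight / length). Sample:
  cycle 0 → 0: weight = 6, length = 1, mean = 6/1 ≈ 6.000
  cycle 1 → 1: weight = 2, length = 1, mean = 2/1 ≈ 2.000
  cycle 0 → 1 → 0: weight = 9, length = 2, mean = 9/2 ≈ 4.500
  cycle 1 → 0 → 1: weight = 9, length = 2, mean = 9/2 ≈ 4.500
Minimum mean = 2.000, attained e.g. along the cycle 1 → 1 with weight 2 and length 1. So λ(A) = 2/1 = 2.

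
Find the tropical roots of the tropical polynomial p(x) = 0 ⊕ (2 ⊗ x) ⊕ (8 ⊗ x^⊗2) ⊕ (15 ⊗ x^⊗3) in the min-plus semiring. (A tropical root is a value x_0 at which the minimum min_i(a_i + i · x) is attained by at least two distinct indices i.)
Roots: {-7, -6, -2}

Each tropical root is a break point of the lower envelope of the lines y = a_i + i · x (there are 4 lines, with slopes 0, 1, ..., 3). Only the lines that attain the minimum somewhere contribute to roots; other lines are dominated. Here the surviving (envelope) indices are i = 3, i = 2, i = 1, i = 0.
Intersections between consecutive envelope lines give the roots: for adjacent envelope indices i < j the intersection is x = (a_i − a_j) / (j − i). Reading off the sorted break points: {-7, -6, -2}.
Verification: at each break x_0, at least two indices attain the minimum of min_i(a_i + i · x_0).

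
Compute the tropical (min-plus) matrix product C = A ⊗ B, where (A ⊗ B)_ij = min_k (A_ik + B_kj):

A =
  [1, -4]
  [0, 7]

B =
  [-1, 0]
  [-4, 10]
A ⊗ B =
  [-8, 1]
  [-1, 0]

Apply the min-plus product entry-by-entry:
  C[0][0] = min over k of (A[0][0] + B[0][0] = 1 + -1 = 0, A[0][1] + B[1][0] = -4 + -4 = -8) = -8 (attained at k = 1)
  C[0][1] = min over k of (A[0][0] + B[0][1] = 1 + 0 = 1, A[0][1] + B[1][1] = -4 + 10 = 6) = 1 (attained at k = 0)
  C[1][0] = min over k of (A[1][0] + B[0][0] = 0 + -1 = -1, A[1][1] + B[1][0] = 7 + -4 = 3) = -1 (attained at k = 0)
  C[1][1] = min over k of (A[1][0] + B[0][1] = 0 + 0 = 0, A[1][1] + B[1][1] = 7 + 10 = 17) = 0 (attained at k = 0)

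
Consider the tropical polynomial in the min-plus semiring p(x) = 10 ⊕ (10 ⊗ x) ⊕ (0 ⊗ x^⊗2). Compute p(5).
p(5) = 10

A tropical monomial a ⊗ x^⊗i evaluates to a + i · x. Evaluating each term at x = 5:
  Term 0 contributes 10 + 0 · 5 = 10
  Term 1 contributes 10 + 1 · 5 = 15
  Term 2 contributes 0 + 2 · 5 = 10
p(5) = ⊕ of these = min[10, 15, 10] = 10.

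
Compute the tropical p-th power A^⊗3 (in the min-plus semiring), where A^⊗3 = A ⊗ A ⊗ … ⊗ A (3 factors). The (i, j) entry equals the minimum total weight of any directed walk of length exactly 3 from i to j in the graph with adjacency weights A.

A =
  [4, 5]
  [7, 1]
A^⊗3 =
  [12, 7]
  [9, 3]

Each entry (A^⊗3)_ij equals the minimum over all length-3 walks i = v_0 → v_1 → … → v_3 = j of Σ_t A[v_t][v_{t+1}]. For example, for (i, j) = (0, 1) we minimise over 4 possible intermediate vertex sequences; the minimum is 7, attained along the walk 0 → 1 → 1 → 1.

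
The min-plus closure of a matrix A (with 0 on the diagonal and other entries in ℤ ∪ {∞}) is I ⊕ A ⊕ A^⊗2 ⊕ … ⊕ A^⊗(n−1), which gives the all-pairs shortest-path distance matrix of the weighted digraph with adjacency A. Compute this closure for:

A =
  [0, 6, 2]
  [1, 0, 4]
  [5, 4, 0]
Closure =
  [0, 6, 2]
  [1, 0, 3]
  [5, 4, 0]

This is the Floyd-Warshall all-pairs shortest-path computation. For each intermediate vertex k = 0, 1, …, 2, update dist[i][j] ← min(dist[i][j], dist[i][k] + dist[k][j]). The final matrix gives, for each (i, j), the minimum total weight of any directed path from i to j (possibly empty when i = j).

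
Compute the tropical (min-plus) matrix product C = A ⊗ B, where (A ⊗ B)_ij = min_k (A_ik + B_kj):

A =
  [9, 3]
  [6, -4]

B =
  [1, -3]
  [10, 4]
A ⊗ B =
  [10, 6]
  [6, 0]

Apply the min-plus product entry-by-entry:
  C[0][0] = min over k of (A[0][0] + B[0][0] = 9 + 1 = 10, A[0][1] + B[1][0] = 3 + 10 = 13) = 10 (attained at k = 0)
  C[0][1] = min over k of (A[0][0] + B[0][1] = 9 + -3 = 6, A[0][1] + B[1][1] = 3 + 4 = 7) = 6 (attained at k = 0)
  C[1][0] = min over k of (A[1][0] + B[0][0] = 6 + 1 = 7, A[1][1] + B[1][0] = -4 + 10 = 6) = 6 (attained at k = 1)
  C[1][1] = min over k of (A[1][0] + B[0][1] = 6 + -3 = 3, A[1][1] + B[1][1] = -4 + 4 = 0) = 0 (attained at k = 1)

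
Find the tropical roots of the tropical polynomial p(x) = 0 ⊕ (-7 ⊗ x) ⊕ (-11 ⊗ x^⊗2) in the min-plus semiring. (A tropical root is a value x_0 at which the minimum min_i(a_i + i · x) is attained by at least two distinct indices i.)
Roots: {4, 7}

Each tropical root is a break point of the lower envelope of the lines y = a_i + i · x (there are 3 lines, with slopes 0, 1, ..., 2). Only the lines that attain the minimum somewhere contribute to roots; other lines are dominated. Here the surviving (envelope) indices are i = 2, i = 1, i = 0.
Intersections between consecutive envelope lines give the roots: for adjacent envelope indices i < j the intersection is x = (a_i − a_j) / (j − i). Reading off the sorted break points: {4, 7}.
Verification: at each break x_0, at least two indices attain the minimum of min_i(a_i + i · x_0).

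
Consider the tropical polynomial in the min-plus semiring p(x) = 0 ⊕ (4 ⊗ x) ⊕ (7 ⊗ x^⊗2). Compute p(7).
p(7) = 0

A tropical monomial a ⊗ x^⊗i evaluates to a + i · x. Evaluating each term at x = 7:
  Term 0 contributes 0 + 0 · 7 = 0
  Term 1 contributes 4 + 1 · 7 = 11
  Term 2 contributes 7 + 2 · 7 = 21
p(7) = ⊕ of these = min[0, 11, 21] = 0.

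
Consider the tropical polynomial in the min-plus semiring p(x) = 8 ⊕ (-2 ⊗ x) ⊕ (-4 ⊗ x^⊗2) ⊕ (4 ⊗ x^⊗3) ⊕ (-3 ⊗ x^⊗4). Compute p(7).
p(7) = 5

A tropical monomial a ⊗ x^⊗i evaluates to a + i · x. Evaluating each term at x = 7:
  Term 0 contributes 8 + 0 · 7 = 8
  Term 1 contributes -2 + 1 · 7 = 5
  Term 2 contributes -4 + 2 · 7 = 10
  Term 3 contributes 4 + 3 · 7 = 25
  Term 4 contributes -3 + 4 · 7 = 25
p(7) = ⊕ of these = min[8, 5, 10, 25, 25] = 5.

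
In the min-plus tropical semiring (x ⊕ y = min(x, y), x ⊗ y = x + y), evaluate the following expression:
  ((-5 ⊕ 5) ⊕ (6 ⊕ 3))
((-5 ⊕ 5) ⊕ (6 ⊕ 3)) = -5

Expand innermost to outermost. Recall ⊕ takes the minimum of its arguments and ⊗ takes their sum. Working out the expression ((-5 ⊕ 5) ⊕ (6 ⊕ 3)) gives -5.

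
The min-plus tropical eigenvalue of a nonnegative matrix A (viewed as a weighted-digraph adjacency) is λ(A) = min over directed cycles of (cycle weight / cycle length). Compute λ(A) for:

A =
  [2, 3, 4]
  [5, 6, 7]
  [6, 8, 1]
λ(A) = 1

Enumerate directed cycles and compute their means (weight / length). Sample:
  cycle 0 → 0: weight = 2, length = 1, mean = 2/1 ≈ 2.000
  cycle 1 → 1: weight = 6, length = 1, mean = 6/1 ≈ 6.000
  cycle 2 → 2: weight = 1, length = 1, mean = 1/1 ≈ 1.000
  cycle 0 → 1 → 0: weight = 8, length = 2, mean = 8/2 ≈ 4.000
  cycle 0 → 2 → 0: weight = 10, length = 2, mean = 10/2 ≈ 5.000
  cycle 1 → 0 → 1: weight = 8, length = 2, mean = 8/2 ≈ 4.000
Minimum mean = 1.000, attained e.g. along the cycle 2 → 2 with weight 1 and length 1. So λ(A) = 1/1 = 1.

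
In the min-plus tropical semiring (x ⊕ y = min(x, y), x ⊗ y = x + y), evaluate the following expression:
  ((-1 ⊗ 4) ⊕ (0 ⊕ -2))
((-1 ⊗ 4) ⊕ (0 ⊕ -2)) = -2

Expand innermost to outermost. Recall ⊕ takes the minimum of its arguments and ⊗ takes their sum. Working out the expression ((-1 ⊗ 4) ⊕ (0 ⊕ -2)) gives -2.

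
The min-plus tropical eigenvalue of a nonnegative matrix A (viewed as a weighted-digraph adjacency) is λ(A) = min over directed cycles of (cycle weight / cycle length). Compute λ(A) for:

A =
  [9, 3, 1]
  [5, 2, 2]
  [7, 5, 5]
λ(A) = 2

Enumerate directed cycles and compute their means (weight / length). Sample:
  cycle 0 → 0: weight = 9, length = 1, mean = 9/1 ≈ 9.000
  cycle 1 → 1: weight = 2, length = 1, mean = 2/1 ≈ 2.000
  cycle 2 → 2: weight = 5, length = 1, mean = 5/1 ≈ 5.000
  cycle 0 → 1 → 0: weight = 8, length = 2, mean = 8/2 ≈ 4.000
  cycle 0 → 2 → 0: weight = 8, length = 2, mean = 8/2 ≈ 4.000
  cycle 1 → 0 → 1: weight = 8, length = 2, mean = 8/2 ≈ 4.000
Minimum mean = 2.000, attained e.g. along the cycle 1 → 1 with weight 2 and length 1. So λ(A) = 2/1 = 2.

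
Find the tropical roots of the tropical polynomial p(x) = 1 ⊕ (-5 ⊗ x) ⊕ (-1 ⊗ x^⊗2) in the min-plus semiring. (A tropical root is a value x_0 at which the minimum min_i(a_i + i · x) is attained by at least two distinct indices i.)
Roots: {-4, 6}

Each tropical root is a break point of the lower envelope of the lines y = a_i + i · x (there are 3 lines, with slopes 0, 1, ..., 2). Only the lines that attain the minimum somewhere contribute to roots; other lines are dominated. Here the surviving (envelope) indices are i = 2, i = 1, i = 0.
Intersections between consecutive envelope lines give the roots: for adjacent envelope indices i < j the intersection is x = (a_i − a_j) / (j − i). Reading off the sorted break points: {-4, 6}.
Verification: at each break x_0, at least two indices attain the minimum of min_i(a_i + i · x_0).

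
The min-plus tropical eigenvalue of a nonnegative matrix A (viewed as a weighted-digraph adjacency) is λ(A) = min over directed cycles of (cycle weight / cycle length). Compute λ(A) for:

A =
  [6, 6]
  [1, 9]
λ(A) = 7/2

Enumerate directed cycles and compute their means (weight / length). Sample:
  cycle 0 → 0: weight = 6, length = 1, mean = 6/1 ≈ 6.000
  cycle 1 → 1: weight = 9, length = 1, mean = 9/1 ≈ 9.000
  cycle 0 → 1 → 0: weight = 7, length = 2, mean = 7/2 ≈ 3.500
  cycle 1 → 0 → 1: weight = 7, length = 2, mean = 7/2 ≈ 3.500
Minimum mean = 3.500, attained e.g. along the cycle 0 → 1 → 0 with weight 7 and length 2. So λ(A) = 7/2 = 7/2.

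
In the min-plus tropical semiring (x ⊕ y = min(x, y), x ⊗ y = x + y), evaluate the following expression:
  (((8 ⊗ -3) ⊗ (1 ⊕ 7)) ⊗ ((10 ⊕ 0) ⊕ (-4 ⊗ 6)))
(((8 ⊗ -3) ⊗ (1 ⊕ 7)) ⊗ ((10 ⊕ 0) ⊕ (-4 ⊗ 6))) = 6

Expand innermost to outermost. Recall ⊕ takes the minimum of its arguments and ⊗ takes their sum. Working out the expression (((8 ⊗ -3) ⊗ (1 ⊕ 7)) ⊗ ((10 ⊕ 0) ⊕ (-4 ⊗ 6))) gives 6.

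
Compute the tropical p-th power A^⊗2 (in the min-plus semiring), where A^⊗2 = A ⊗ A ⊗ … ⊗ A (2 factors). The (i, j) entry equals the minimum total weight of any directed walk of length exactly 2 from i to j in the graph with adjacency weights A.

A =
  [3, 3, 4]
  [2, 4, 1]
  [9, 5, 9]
A^⊗2 =
  [5, 6, 4]
  [5, 5, 5]
  [7, 9, 6]

Each entry (A^⊗2)_ij equals the minimum over all length-2 walks i = v_0 → v_1 → … → v_2 = j of Σ_t A[v_t][v_{t+1}]. For example, for (i, j) = (0, 2) we minimise over 3 possible intermediate vertex sequences; the minimum is 4, attained along the walk 0 → 1 → 2.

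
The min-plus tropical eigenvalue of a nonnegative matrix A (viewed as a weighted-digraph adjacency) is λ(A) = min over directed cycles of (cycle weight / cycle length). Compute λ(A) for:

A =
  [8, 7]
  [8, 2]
λ(A) = 2

Enumerate directed cycles and compute their means (weight / length). Sample:
  cycle 0 → 0: weight = 8, length = 1, mean = 8/1 ≈ 8.000
  cycle 1 → 1: weight = 2, length = 1, mean = 2/1 ≈ 2.000
  cycle 0 → 1 → 0: weight = 15, length = 2, mean = 15/2 ≈ 7.500
  cycle 1 → 0 → 1: weight = 15, length = 2, mean = 15/2 ≈ 7.500
Minimum mean = 2.000, attained e.g. along the cycle 1 → 1 with weight 2 and length 1. So λ(A) = 2/1 = 2.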